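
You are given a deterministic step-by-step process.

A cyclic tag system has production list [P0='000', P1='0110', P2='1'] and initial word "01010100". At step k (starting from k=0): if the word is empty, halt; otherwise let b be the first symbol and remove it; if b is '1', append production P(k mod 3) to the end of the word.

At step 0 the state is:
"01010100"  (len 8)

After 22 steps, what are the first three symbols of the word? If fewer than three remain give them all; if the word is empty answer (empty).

k=0  "01010100"  (len 8)
k=1  "1010100"  (len 7)
k=2  "0101000110"  (len 10)
k=3  "101000110"  (len 9)
k=4  "01000110000"  (len 11)
k=5  "1000110000"  (len 10)
k=6  "0001100001"  (len 10)
k=7  "001100001"  (len 9)
k=8  "01100001"  (len 8)
k=9  "1100001"  (len 7)
k=10  "100001000"  (len 9)
k=11  "000010000110"  (len 12)
k=12  "00010000110"  (len 11)
k=13  "0010000110"  (len 10)
k=14  "010000110"  (len 9)
k=15  "10000110"  (len 8)
k=16  "0000110000"  (len 10)
k=17  "000110000"  (len 9)
k=18  "00110000"  (len 8)
k=19  "0110000"  (len 7)
k=20  "110000"  (len 6)
k=21  "100001"  (len 6)
k=22  "00001000"  (len 8)

000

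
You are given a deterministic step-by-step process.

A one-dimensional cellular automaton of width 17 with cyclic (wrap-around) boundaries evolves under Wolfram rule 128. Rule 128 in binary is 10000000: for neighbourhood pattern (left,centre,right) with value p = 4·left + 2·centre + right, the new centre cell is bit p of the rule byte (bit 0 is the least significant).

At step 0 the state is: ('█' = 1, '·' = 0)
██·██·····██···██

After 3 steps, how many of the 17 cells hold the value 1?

t=0: ██·██·····██···██
t=1: █···············█
t=2: ·················
t=3: ·················

0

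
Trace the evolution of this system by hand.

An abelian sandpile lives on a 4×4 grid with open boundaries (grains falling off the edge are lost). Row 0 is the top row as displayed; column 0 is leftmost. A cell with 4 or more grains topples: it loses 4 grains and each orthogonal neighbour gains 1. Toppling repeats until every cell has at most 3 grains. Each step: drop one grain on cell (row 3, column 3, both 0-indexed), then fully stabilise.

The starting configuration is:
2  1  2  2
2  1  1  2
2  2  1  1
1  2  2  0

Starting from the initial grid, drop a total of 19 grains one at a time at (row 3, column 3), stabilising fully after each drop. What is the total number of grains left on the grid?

31

k=0  2  1  2  2
2  1  1  2
2  2  1  1
1  2  2  0
k=1  2  1  2  2
2  1  1  2
2  2  1  1
1  2  2  1
k=2  2  1  2  2
2  1  1  2
2  2  1  1
1  2  2  2
k=3  2  1  2  2
2  1  1  2
2  2  1  1
1  2  2  3
k=4  2  1  2  2
2  1  1  2
2  2  1  2
1  2  3  0
k=5  2  1  2  2
2  1  1  2
2  2  1  2
1  2  3  1
k=6  2  1  2  2
2  1  1  2
2  2  1  2
1  2  3  2
k=7  2  1  2  2
2  1  1  2
2  2  1  2
1  2  3  3
k=8  2  1  2  2
2  1  1  2
2  2  2  3
1  3  0  1
k=9  2  1  2  2
2  1  1  2
2  2  2  3
1  3  0  2
k=10  2  1  2  2
2  1  1  2
2  2  2  3
1  3  0  3
k=11  2  1  2  2
2  1  1  3
2  2  3  0
1  3  1  1
k=12  2  1  2  2
2  1  1  3
2  2  3  0
1  3  1  2
k=13  2  1  2  2
2  1  1  3
2  2  3  0
1  3  1  3
k=14  2  1  2  2
2  1  1  3
2  2  3  1
1  3  2  0
k=15  2  1  2  2
2  1  1  3
2  2  3  1
1  3  2  1
k=16  2  1  2  2
2  1  1  3
2  2  3  1
1  3  2  2
k=17  2  1  2  2
2  1  1  3
2  2  3  1
1  3  2  3
k=18  2  1  2  2
2  1  1  3
2  2  3  2
1  3  3  0
k=19  2  1  2  2
2  1  1  3
2  2  3  2
1  3  3  1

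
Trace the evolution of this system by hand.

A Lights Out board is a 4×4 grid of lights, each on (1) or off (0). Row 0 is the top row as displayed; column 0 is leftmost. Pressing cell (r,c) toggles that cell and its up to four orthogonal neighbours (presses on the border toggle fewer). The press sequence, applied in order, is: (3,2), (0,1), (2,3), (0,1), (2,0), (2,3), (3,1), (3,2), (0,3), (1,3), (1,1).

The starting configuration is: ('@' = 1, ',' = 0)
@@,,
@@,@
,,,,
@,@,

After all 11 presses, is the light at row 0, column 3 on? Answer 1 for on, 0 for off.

[0] @@,,
@@,@
,,,,
@,@,
[1] @@,,
@@,@
,,@,
@@,@
[2] ,,@,
@,,@
,,@,
@@,@
[3] ,,@,
@,,,
,,,@
@@,,
[4] @@,,
@@,,
,,,@
@@,,
[5] @@,,
,@,,
@@,@
,@,,
[6] @@,,
,@,@
@@@,
,@,@
[7] @@,,
,@,@
@,@,
@,@@
[8] @@,,
,@,@
@,,,
@@,,
[9] @@@@
,@,,
@,,,
@@,,
[10] @@@,
,@@@
@,,@
@@,,
[11] @,@,
@,,@
@@,@
@@,,

0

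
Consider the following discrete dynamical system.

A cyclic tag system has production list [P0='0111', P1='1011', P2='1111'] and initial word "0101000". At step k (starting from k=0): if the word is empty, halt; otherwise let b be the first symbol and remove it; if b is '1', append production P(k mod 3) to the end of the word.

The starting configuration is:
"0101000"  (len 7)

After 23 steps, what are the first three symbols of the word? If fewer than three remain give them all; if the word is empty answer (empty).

0) "0101000"  (len 7)
1) "101000"  (len 6)
2) "010001011"  (len 9)
3) "10001011"  (len 8)
4) "00010110111"  (len 11)
5) "0010110111"  (len 10)
6) "010110111"  (len 9)
7) "10110111"  (len 8)
8) "01101111011"  (len 11)
9) "1101111011"  (len 10)
10) "1011110110111"  (len 13)
11) "0111101101111011"  (len 16)
12) "111101101111011"  (len 15)
13) "111011011110110111"  (len 18)
14) "110110111101101111011"  (len 21)
15) "101101111011011110111111"  (len 24)
16) "011011110110111101111110111"  (len 27)
17) "11011110110111101111110111"  (len 26)
18) "10111101101111011111101111111"  (len 29)
19) "01111011011110111111011111110111"  (len 32)
20) "1111011011110111111011111110111"  (len 31)
21) "1110110111101111110111111101111111"  (len 34)
22) "1101101111011111101111111011111110111"  (len 37)
23) "1011011110111111011111110111111101111011"  (len 40)

101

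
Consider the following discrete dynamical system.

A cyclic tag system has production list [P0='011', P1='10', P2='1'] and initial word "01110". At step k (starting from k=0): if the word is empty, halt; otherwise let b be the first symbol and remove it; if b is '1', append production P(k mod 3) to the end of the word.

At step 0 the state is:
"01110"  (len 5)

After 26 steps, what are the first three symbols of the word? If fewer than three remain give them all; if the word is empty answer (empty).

101

[0] "01110"  (len 5)
[1] "1110"  (len 4)
[2] "11010"  (len 5)
[3] "10101"  (len 5)
[4] "0101011"  (len 7)
[5] "101011"  (len 6)
[6] "010111"  (len 6)
[7] "10111"  (len 5)
[8] "011110"  (len 6)
[9] "11110"  (len 5)
[10] "1110011"  (len 7)
[11] "11001110"  (len 8)
[12] "10011101"  (len 8)
[13] "0011101011"  (len 10)
[14] "011101011"  (len 9)
[15] "11101011"  (len 8)
[16] "1101011011"  (len 10)
[17] "10101101110"  (len 11)
[18] "01011011101"  (len 11)
[19] "1011011101"  (len 10)
[20] "01101110110"  (len 11)
[21] "1101110110"  (len 10)
[22] "101110110011"  (len 12)
[23] "0111011001110"  (len 13)
[24] "111011001110"  (len 12)
[25] "11011001110011"  (len 14)
[26] "101100111001110"  (len 15)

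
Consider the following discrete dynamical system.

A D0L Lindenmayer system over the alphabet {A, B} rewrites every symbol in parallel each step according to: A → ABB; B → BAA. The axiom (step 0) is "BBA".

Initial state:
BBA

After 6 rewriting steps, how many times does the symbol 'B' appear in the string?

1094

0) BBA
1) BAABAAABB
2) BAAABBABBBAAABBABBABBBAABAA
3) BAAABBABBABBBAABAAABBBAABAABAAABBABBABBBAABAAABBBAABAAABBBAABAABAAABBABBBAAABBABB
4) BAAABBABBABBBAABAAABBBAABAAABBBAABAABAAABBABBBAAABBABBABBB…BABBBAAABBABBABBBAABAAABBBAABAABAAABBABBABBBAABAAABBBAABAA  (len 243)
5) BAAABBABBABBBAABAAABBBAABAAABBBAABAABAAABBABBBAAABBABBABBB…ABAAABBBAABAABAAABBABBBAAABBABBABBBAABAABAAABBABBBAAABBABB  (len 729)
6) BAAABBABBABBBAABAAABBBAABAAABBBAABAABAAABBABBBAAABBABBABBB…BABBBAAABBABBABBBAABAAABBBAABAABAAABBABBABBBAABAAABBBAABAA  (len 2187)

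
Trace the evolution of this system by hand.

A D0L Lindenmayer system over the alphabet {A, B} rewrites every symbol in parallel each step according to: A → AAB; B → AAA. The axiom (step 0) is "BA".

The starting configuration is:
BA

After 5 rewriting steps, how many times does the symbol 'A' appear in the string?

365

gen 0: BA
gen 1: AAAAAB
gen 2: AABAABAABAABAABAAA
gen 3: AABAABAAAAABAABAAAAABAABAAAAABAABAAAAABAABAAAAABAABAAB
gen 4: AABAABAAAAABAABAAAAABAABAABAABAABAAAAABAABAAAAABAABAABAABA…BAABAABAABAAAAABAABAAAAABAABAABAABAABAAAAABAABAAAAABAABAAA  (len 162)
gen 5: AABAABAAAAABAABAAAAABAABAABAABAABAAAAABAABAAAAABAABAABAABA…BAABAABAABAAAAABAABAAAAABAABAABAABAABAAAAABAABAAAAABAABAAB  (len 486)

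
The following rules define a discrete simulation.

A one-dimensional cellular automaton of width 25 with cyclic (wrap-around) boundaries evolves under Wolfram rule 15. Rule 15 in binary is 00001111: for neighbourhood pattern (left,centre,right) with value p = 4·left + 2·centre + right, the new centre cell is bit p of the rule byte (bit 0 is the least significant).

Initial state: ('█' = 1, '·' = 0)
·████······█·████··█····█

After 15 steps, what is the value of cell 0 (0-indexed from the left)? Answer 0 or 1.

t=0: ·████······█·████··█····█
t=1: ·█····██████·█····██·████
t=2: ·█·████······█·████··█···
t=3: ██·█····██████·█····██·██
t=4: ···█·████······█·████··█·
t=5: ████·█····██████·█····██·
t=6: █····█·████······█·████··
t=7: █·████·█····██████·█····█
t=8: ··█····█·████······█·████
t=9: ·██·████·█····██████·█···
t=10: ██··█····█·████······█·██
t=11: ···██·████·█····██████·█·
t=12: ████··█····█·████······█·
t=13: █····██·████·█····██████·
t=14: █·████··█····█·████······
t=15: █·█····██·████·█····█████

1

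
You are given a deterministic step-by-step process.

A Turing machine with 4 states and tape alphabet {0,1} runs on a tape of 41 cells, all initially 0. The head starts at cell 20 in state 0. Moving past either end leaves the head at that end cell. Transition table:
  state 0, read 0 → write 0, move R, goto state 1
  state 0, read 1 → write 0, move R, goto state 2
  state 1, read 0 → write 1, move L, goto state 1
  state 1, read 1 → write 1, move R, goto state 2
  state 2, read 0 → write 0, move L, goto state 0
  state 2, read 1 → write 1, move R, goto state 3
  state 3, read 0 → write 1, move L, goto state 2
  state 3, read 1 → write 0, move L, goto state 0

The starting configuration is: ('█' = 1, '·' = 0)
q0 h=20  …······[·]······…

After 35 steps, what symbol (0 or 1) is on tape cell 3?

[0] q0 h=20  …······[·]······…
[1] q1 h=21  …······[·]······…
[2] q1 h=20  …······[·]█·····…
[3] q1 h=19  …······[·]██····…
[4] q1 h=18  …······[·]███···…
[5] q1 h=17  …······[·]████··…
[6] q1 h=16  …······[·]█████·…
[7] q1 h=15  …······[·]██████…
[8] q1 h=14  …······[·]██████…
[9] q1 h=13  …······[·]██████…
[10] q1 h=12  …······[·]██████…
[11] q1 h=11  …······[·]██████…
[12] q1 h=10  …······[·]██████…
[13] q1 h= 9  …······[·]██████…
[14] q1 h= 8  …······[·]██████…
[15] q1 h= 7  …······[·]██████…
[16] q1 h= 6  |······[·]██████…
[17] q1 h= 5  |·····[·]██████…
[18] q1 h= 4  |····[·]██████…
[19] q1 h= 3  |···[·]██████…
[20] q1 h= 2  |··[·]██████…
[21] q1 h= 1  |·[·]██████…
[22] q1 h= 0  |[·]██████…
[23] q1 h= 0  |[█]██████…
[24] q2 h= 1  |█[█]██████…
[25] q3 h= 2  |██[█]██████…
[26] q0 h= 1  |█[█]·█████…
[27] q2 h= 2  |█·[·]██████…
[28] q0 h= 1  |█[·]·█████…
[29] q1 h= 2  |█·[·]██████…
[30] q1 h= 1  |█[·]██████…
[31] q1 h= 0  |[█]██████…
[32] q2 h= 1  |█[█]██████…
[33] q3 h= 2  |██[█]██████…
[34] q0 h= 1  |█[█]·█████…
[35] q2 h= 2  |█·[·]██████…

1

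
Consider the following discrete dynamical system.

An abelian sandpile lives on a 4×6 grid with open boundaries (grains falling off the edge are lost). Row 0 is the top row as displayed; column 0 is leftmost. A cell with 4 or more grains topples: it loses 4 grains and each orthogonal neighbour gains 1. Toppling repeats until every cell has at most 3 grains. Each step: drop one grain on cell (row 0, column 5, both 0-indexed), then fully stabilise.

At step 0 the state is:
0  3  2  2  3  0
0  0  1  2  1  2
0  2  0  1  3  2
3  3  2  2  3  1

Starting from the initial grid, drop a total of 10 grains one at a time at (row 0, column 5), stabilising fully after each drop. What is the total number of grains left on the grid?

40

k=0  0  3  2  2  3  0
0  0  1  2  1  2
0  2  0  1  3  2
3  3  2  2  3  1
k=1  0  3  2  2  3  1
0  0  1  2  1  2
0  2  0  1  3  2
3  3  2  2  3  1
k=2  0  3  2  2  3  2
0  0  1  2  1  2
0  2  0  1  3  2
3  3  2  2  3  1
k=3  0  3  2  2  3  3
0  0  1  2  1  2
0  2  0  1  3  2
3  3  2  2  3  1
k=4  0  3  2  3  0  1
0  0  1  2  2  3
0  2  0  1  3  2
3  3  2  2  3  1
k=5  0  3  2  3  0  2
0  0  1  2  2  3
0  2  0  1  3  2
3  3  2  2  3  1
k=6  0  3  2  3  0  3
0  0  1  2  2  3
0  2  0  1  3  2
3  3  2  2  3  1
k=7  0  3  2  3  1  1
0  0  1  2  3  0
0  2  0  1  3  3
3  3  2  2  3  1
k=8  0  3  2  3  1  2
0  0  1  2  3  0
0  2  0  1  3  3
3  3  2  2  3  1
k=9  0  3  2  3  1  3
0  0  1  2  3  0
0  2  0  1  3  3
3  3  2  2  3  1
k=10  0  3  2  3  2  0
0  0  1  2  3  1
0  2  0  1  3  3
3  3  2  2  3  1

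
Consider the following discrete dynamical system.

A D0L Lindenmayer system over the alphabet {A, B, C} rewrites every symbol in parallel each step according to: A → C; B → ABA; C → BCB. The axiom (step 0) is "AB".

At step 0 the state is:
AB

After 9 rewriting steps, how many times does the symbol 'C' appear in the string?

gen 0: AB
gen 1: CABA
gen 2: BCBCABAC
gen 3: ABABCBABABCBCABACBCB
gen 4: CABACABABCBABACABACABABCBABABCBCABACBCBABABCBABA
gen 5: BCBCABACBCBCABACABABCBABACABACBCBCABACBCBCABACABABCBABACABACABABCBABABCBCABACBCBABABCBABACABACABABCBABACABAC
gen 6: ABABCBABABCBCABACBCBABABCBABABCBCABACBCBCABACABABCBABACABA…BACABABCBABACABACBCBCABACBCBCABACABABCBABACABACBCBCABACBCB  (len 248)
gen 7: CABACABABCBABACABACABABCBABABCBCABACBCBABABCBABACABACABABC…ABACABABCBABACABACBCBCABACBCBABABCBABABCBCABACBCBABABCBABA  (len 580)
gen 8: BCBCABACBCBCABACABABCBABACABACBCBCABACBCBCABACABABCBABACAB…CBABACABACABABCBABABCBCABACBCBABABCBABACABACABABCBABACABAC  (len 1344)
gen 9: ABABCBABABCBCABACBCBABABCBABABCBCABACBCBCABACABABCBABACABA…BACABABCBABACABACBCBCABACBCBCABACABABCBABACABACBCBCABACBCB  (len 3100)

813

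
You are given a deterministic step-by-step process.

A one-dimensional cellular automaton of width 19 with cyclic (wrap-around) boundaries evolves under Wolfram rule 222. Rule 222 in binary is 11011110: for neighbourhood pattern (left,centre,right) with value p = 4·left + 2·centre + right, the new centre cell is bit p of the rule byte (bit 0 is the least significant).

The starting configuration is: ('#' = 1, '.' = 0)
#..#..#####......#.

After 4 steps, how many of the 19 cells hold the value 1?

18

gen 0: #..#..#####......#.
gen 1: ############....##.
gen 2: #############..###.
gen 3: ##################.
gen 4: ##################.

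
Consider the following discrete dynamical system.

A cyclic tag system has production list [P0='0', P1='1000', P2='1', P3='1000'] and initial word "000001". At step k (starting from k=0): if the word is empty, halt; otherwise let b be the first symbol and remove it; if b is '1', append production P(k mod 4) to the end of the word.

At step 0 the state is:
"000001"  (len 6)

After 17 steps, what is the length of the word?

0

step 0: "000001"  (len 6)
step 1: "00001"  (len 5)
step 2: "0001"  (len 4)
step 3: "001"  (len 3)
step 4: "01"  (len 2)
step 5: "1"  (len 1)
step 6: "1000"  (len 4)
step 7: "0001"  (len 4)
step 8: "001"  (len 3)
step 9: "01"  (len 2)
step 10: "1"  (len 1)
step 11: "1"  (len 1)
step 12: "1000"  (len 4)
step 13: "0000"  (len 4)
step 14: "000"  (len 3)
step 15: "00"  (len 2)
step 16: "0"  (len 1)
step 17: (halted — word empty)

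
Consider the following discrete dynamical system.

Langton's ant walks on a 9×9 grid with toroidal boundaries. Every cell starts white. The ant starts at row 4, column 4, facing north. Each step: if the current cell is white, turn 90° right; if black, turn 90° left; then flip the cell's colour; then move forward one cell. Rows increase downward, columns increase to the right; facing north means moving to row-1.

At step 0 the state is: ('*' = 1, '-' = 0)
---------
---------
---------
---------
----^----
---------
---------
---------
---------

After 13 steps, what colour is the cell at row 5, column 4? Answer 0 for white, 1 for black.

1

step 0: ---------
---------
---------
---------
----^----
---------
---------
---------
---------
step 1: ---------
---------
---------
---------
----*>---
---------
---------
---------
---------
step 2: ---------
---------
---------
---------
----**---
-----v---
---------
---------
---------
step 3: ---------
---------
---------
---------
----**---
----<*---
---------
---------
---------
step 4: ---------
---------
---------
---------
----^*---
----**---
---------
---------
---------
step 5: ---------
---------
---------
---------
---<-*---
----**---
---------
---------
---------
step 6: ---------
---------
---------
---^-----
---*-*---
----**---
---------
---------
---------
step 7: ---------
---------
---------
---*>----
---*-*---
----**---
---------
---------
---------
step 8: ---------
---------
---------
---**----
---*v*---
----**---
---------
---------
---------
step 9: ---------
---------
---------
---**----
---<**---
----**---
---------
---------
---------
step 10: ---------
---------
---------
---**----
----**---
---v**---
---------
---------
---------
step 11: ---------
---------
---------
---**----
----**---
--<***---
---------
---------
---------
step 12: ---------
---------
---------
---**----
--^-**---
--****---
---------
---------
---------
step 13: ---------
---------
---------
---**----
--*>**---
--****---
---------
---------
---------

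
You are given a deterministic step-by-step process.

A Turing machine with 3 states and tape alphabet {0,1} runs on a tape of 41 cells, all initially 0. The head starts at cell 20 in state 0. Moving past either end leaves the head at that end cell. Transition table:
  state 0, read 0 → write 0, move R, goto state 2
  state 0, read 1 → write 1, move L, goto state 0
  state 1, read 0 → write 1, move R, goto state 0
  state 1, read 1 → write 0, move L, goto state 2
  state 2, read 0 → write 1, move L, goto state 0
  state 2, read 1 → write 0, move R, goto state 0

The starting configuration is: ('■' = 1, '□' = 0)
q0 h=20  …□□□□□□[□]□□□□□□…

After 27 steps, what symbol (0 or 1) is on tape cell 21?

0) q0 h=20  …□□□□□□[□]□□□□□□…
1) q2 h=21  …□□□□□□[□]□□□□□□…
2) q0 h=20  …□□□□□□[□]■□□□□□…
3) q2 h=21  …□□□□□□[■]□□□□□□…
4) q0 h=22  …□□□□□□[□]□□□□□□…
5) q2 h=23  …□□□□□□[□]□□□□□□…
6) q0 h=22  …□□□□□□[□]■□□□□□…
7) q2 h=23  …□□□□□□[■]□□□□□□…
8) q0 h=24  …□□□□□□[□]□□□□□□…
9) q2 h=25  …□□□□□□[□]□□□□□□…
10) q0 h=24  …□□□□□□[□]■□□□□□…
11) q2 h=25  …□□□□□□[■]□□□□□□…
12) q0 h=26  …□□□□□□[□]□□□□□□…
13) q2 h=27  …□□□□□□[□]□□□□□□…
14) q0 h=26  …□□□□□□[□]■□□□□□…
15) q2 h=27  …□□□□□□[■]□□□□□□…
16) q0 h=28  …□□□□□□[□]□□□□□□…
17) q2 h=29  …□□□□□□[□]□□□□□□…
18) q0 h=28  …□□□□□□[□]■□□□□□…
19) q2 h=29  …□□□□□□[■]□□□□□□…
20) q0 h=30  …□□□□□□[□]□□□□□□…
21) q2 h=31  …□□□□□□[□]□□□□□□…
22) q0 h=30  …□□□□□□[□]■□□□□□…
23) q2 h=31  …□□□□□□[■]□□□□□□…
24) q0 h=32  …□□□□□□[□]□□□□□□…
25) q2 h=33  …□□□□□□[□]□□□□□□…
26) q0 h=32  …□□□□□□[□]■□□□□□…
27) q2 h=33  …□□□□□□[■]□□□□□□…

0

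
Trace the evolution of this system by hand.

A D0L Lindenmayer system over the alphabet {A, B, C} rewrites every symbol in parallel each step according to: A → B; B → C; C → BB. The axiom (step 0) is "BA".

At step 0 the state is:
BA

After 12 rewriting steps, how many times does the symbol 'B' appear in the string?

[0] BA
[1] CB
[2] BBC
[3] CCBB
[4] BBBBCC
[5] CCCCBBBB
[6] BBBBBBBBCCCC
[7] CCCCCCCCBBBBBBBB
[8] BBBBBBBBBBBBBBBBCCCCCCCC
[9] CCCCCCCCCCCCCCCCBBBBBBBBBBBBBBBB
[10] BBBBBBBBBBBBBBBBBBBBBBBBBBBBBBBBCCCCCCCCCCCCCCCC
[11] CCCCCCCCCCCCCCCCCCCCCCCCCCCCCCCCBBBBBBBBBBBBBBBBBBBBBBBBBBBBBBBB
[12] BBBBBBBBBBBBBBBBBBBBBBBBBBBBBBBBBBBBBBBBBBBBBBBBBBBBBBBBBBBBBBBBCCCCCCCCCCCCCCCCCCCCCCCCCCCCCCCC

64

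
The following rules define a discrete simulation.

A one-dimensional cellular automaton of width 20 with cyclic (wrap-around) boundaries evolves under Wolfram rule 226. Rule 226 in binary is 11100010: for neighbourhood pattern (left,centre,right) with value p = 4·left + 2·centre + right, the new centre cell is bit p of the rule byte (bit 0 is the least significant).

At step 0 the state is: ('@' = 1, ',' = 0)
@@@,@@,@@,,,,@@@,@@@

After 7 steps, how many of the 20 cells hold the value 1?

13

[0] @@@,@@,@@,,,,@@@,@@@
[1] @@@@,@@,@,,,@,@@@,@@
[2] @@@@@,@@,,,@,@,@@@,@
[3] @@@@@@,@,,@,@,@,@@@,
[4] ,@@@@@@,,@,@,@,@,@@@
[5] @,@@@@@,@,@,@,@,@,@@
[6] @@,@@@@@,@,@,@,@,@,@
[7] @@@,@@@@@,@,@,@,@,@,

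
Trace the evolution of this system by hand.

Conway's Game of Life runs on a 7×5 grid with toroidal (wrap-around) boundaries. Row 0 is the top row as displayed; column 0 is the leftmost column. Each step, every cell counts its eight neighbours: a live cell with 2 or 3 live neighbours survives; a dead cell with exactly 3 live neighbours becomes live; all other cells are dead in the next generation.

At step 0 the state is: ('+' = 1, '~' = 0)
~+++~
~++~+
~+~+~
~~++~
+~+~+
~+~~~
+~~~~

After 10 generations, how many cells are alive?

0) ~+++~
~++~+
~+~+~
~~++~
+~+~+
~+~~~
+~~~~
1) ~~~++
~~~~+
++~~+
+~~~~
+~+~+
~+~~+
+~~~~
2) +~~++
~~~~~
~+~~+
~~~+~
~~~++
~+~++
+~~+~
3) +~~+~
~~~+~
~~~~~
+~++~
+~~~~
~~~~~
~+~~~
4) ~~+~+
~~~~+
~~+++
~+~~+
~+~~+
~~~~~
~~~~~
5) ~~~+~
+~+~+
~~+~+
~+~~+
~~~~~
~~~~~
~~~~~
6) ~~~++
+++~+
~~+~+
+~~+~
~~~~~
~~~~~
~~~~~
7) ~++++
~++~~
~~+~~
~~~++
~~~~~
~~~~~
~~~~~
8) ++~+~
+~~~~
~++~~
~~~+~
~~~~~
~~~~~
~~++~
9) ++~+~
+~~~+
~++~~
~~+~~
~~~~~
~~~~~
~++++
10) ~~~~~
~~~++
++++~
~++~~
~~~~~
~~++~
~+~++

13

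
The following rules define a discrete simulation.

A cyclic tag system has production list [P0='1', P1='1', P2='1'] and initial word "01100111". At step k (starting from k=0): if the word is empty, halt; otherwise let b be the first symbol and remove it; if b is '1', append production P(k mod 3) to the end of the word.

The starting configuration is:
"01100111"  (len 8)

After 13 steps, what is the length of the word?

k=0  "01100111"  (len 8)
k=1  "1100111"  (len 7)
k=2  "1001111"  (len 7)
k=3  "0011111"  (len 7)
k=4  "011111"  (len 6)
k=5  "11111"  (len 5)
k=6  "11111"  (len 5)
k=7  "11111"  (len 5)
k=8  "11111"  (len 5)
k=9  "11111"  (len 5)
k=10  "11111"  (len 5)
k=11  "11111"  (len 5)
k=12  "11111"  (len 5)
k=13  "11111"  (len 5)

5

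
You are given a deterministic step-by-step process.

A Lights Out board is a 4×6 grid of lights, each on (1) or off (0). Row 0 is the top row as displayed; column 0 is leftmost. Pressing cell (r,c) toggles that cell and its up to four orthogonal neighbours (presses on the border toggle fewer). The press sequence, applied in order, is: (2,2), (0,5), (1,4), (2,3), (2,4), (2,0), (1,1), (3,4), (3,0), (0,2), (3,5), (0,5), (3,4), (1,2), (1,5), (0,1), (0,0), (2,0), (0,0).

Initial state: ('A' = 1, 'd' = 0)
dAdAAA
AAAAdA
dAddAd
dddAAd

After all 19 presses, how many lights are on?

gen 0: dAdAAA
AAAAdA
dAddAd
dddAAd
gen 1: dAdAAA
AAdAdA
ddAAAd
ddAAAd
gen 2: dAdAdd
AAdAdd
ddAAAd
ddAAAd
gen 3: dAdAAd
AAddAA
ddAAdd
ddAAAd
gen 4: dAdAAd
AAdAAA
ddddAd
ddAdAd
gen 5: dAdAAd
AAdAdA
dddAdA
ddAddd
gen 6: dAdAAd
dAdAdA
AAdAdA
AdAddd
gen 7: dddAAd
AdAAdA
AddAdA
AdAddd
gen 8: dddAAd
AdAAdA
AddAAA
AdAAAA
gen 9: dddAAd
AdAAdA
dddAAA
dAAAAA
gen 10: dAAdAd
AddAdA
dddAAA
dAAAAA
gen 11: dAAdAd
AddAdA
dddAAd
dAAAdd
gen 12: dAAddA
AddAdd
dddAAd
dAAAdd
gen 13: dAAddA
AddAdd
dddAdd
dAAdAA
gen 14: dAdddA
AAAddd
ddAAdd
dAAdAA
gen 15: dAdddd
AAAdAA
ddAAdA
dAAdAA
gen 16: AdAddd
AdAdAA
ddAAdA
dAAdAA
gen 17: dAAddd
ddAdAA
ddAAdA
dAAdAA
gen 18: dAAddd
AdAdAA
AAAAdA
AAAdAA
gen 19: AdAddd
ddAdAA
AAAAdA
AAAdAA

15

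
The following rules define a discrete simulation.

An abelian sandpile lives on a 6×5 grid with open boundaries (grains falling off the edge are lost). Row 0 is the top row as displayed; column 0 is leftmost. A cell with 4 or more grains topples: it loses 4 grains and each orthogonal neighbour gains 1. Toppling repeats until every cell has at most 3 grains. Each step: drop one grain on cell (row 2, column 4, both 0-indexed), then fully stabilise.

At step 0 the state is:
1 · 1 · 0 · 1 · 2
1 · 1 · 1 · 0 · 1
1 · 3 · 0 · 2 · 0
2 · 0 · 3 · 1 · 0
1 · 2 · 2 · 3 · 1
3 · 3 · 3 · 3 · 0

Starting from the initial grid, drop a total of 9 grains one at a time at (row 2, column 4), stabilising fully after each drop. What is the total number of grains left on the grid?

49

gen 0: 1 · 1 · 0 · 1 · 2
1 · 1 · 1 · 0 · 1
1 · 3 · 0 · 2 · 0
2 · 0 · 3 · 1 · 0
1 · 2 · 2 · 3 · 1
3 · 3 · 3 · 3 · 0
gen 1: 1 · 1 · 0 · 1 · 2
1 · 1 · 1 · 0 · 1
1 · 3 · 0 · 2 · 1
2 · 0 · 3 · 1 · 0
1 · 2 · 2 · 3 · 1
3 · 3 · 3 · 3 · 0
gen 2: 1 · 1 · 0 · 1 · 2
1 · 1 · 1 · 0 · 1
1 · 3 · 0 · 2 · 2
2 · 0 · 3 · 1 · 0
1 · 2 · 2 · 3 · 1
3 · 3 · 3 · 3 · 0
gen 3: 1 · 1 · 0 · 1 · 2
1 · 1 · 1 · 0 · 1
1 · 3 · 0 · 2 · 3
2 · 0 · 3 · 1 · 0
1 · 2 · 2 · 3 · 1
3 · 3 · 3 · 3 · 0
gen 4: 1 · 1 · 0 · 1 · 2
1 · 1 · 1 · 0 · 2
1 · 3 · 0 · 3 · 0
2 · 0 · 3 · 1 · 1
1 · 2 · 2 · 3 · 1
3 · 3 · 3 · 3 · 0
gen 5: 1 · 1 · 0 · 1 · 2
1 · 1 · 1 · 0 · 2
1 · 3 · 0 · 3 · 1
2 · 0 · 3 · 1 · 1
1 · 2 · 2 · 3 · 1
3 · 3 · 3 · 3 · 0
gen 6: 1 · 1 · 0 · 1 · 2
1 · 1 · 1 · 0 · 2
1 · 3 · 0 · 3 · 2
2 · 0 · 3 · 1 · 1
1 · 2 · 2 · 3 · 1
3 · 3 · 3 · 3 · 0
gen 7: 1 · 1 · 0 · 1 · 2
1 · 1 · 1 · 0 · 2
1 · 3 · 0 · 3 · 3
2 · 0 · 3 · 1 · 1
1 · 2 · 2 · 3 · 1
3 · 3 · 3 · 3 · 0
gen 8: 1 · 1 · 0 · 1 · 2
1 · 1 · 1 · 1 · 3
1 · 3 · 1 · 0 · 1
2 · 0 · 3 · 2 · 2
1 · 2 · 2 · 3 · 1
3 · 3 · 3 · 3 · 0
gen 9: 1 · 1 · 0 · 1 · 2
1 · 1 · 1 · 1 · 3
1 · 3 · 1 · 0 · 2
2 · 0 · 3 · 2 · 2
1 · 2 · 2 · 3 · 1
3 · 3 · 3 · 3 · 0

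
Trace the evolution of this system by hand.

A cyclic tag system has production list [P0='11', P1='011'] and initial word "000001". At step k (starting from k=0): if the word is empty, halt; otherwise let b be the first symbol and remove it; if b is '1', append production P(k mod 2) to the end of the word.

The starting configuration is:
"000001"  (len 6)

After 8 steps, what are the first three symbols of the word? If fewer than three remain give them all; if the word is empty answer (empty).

[0] "000001"  (len 6)
[1] "00001"  (len 5)
[2] "0001"  (len 4)
[3] "001"  (len 3)
[4] "01"  (len 2)
[5] "1"  (len 1)
[6] "011"  (len 3)
[7] "11"  (len 2)
[8] "1011"  (len 4)

101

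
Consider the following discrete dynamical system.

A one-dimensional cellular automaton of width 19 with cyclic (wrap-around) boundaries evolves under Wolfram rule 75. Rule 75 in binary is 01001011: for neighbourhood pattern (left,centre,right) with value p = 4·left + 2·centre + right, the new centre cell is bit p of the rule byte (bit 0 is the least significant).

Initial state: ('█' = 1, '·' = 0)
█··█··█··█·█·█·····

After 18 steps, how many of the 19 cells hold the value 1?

0) █··█··█··█·█·█·····
1) ··█··█··█······████
2) ·█··█··█··██████··█
3) ···█··█··██····█·█·
4) ███··█··███·███····
5) █·█·█··██·█·█·█·███
6) █·····███·······█··
7) ··█████·█·██████··█
8) ·██···█···█····█·█·
9) ███·██··██··███····
10) █·█·██·███·██·█·███
11) █···██·█·█·██···█··
12) ··████·····██·██··█
13) ·██··█·██████·██·█·
14) ███·█··█····█·██···
15) █·█···█··███··██·██
16) █···██··██·█·███·█·
17) ··████·███···█·█···
18) ███··█·█·█·██····██

10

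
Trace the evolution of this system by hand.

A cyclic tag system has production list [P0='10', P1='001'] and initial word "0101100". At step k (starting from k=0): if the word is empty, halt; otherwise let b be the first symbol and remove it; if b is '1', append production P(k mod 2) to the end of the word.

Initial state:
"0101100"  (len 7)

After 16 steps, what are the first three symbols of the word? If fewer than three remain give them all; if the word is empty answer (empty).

gen 0: "0101100"  (len 7)
gen 1: "101100"  (len 6)
gen 2: "01100001"  (len 8)
gen 3: "1100001"  (len 7)
gen 4: "100001001"  (len 9)
gen 5: "0000100110"  (len 10)
gen 6: "000100110"  (len 9)
gen 7: "00100110"  (len 8)
gen 8: "0100110"  (len 7)
gen 9: "100110"  (len 6)
gen 10: "00110001"  (len 8)
gen 11: "0110001"  (len 7)
gen 12: "110001"  (len 6)
gen 13: "1000110"  (len 7)
gen 14: "000110001"  (len 9)
gen 15: "00110001"  (len 8)
gen 16: "0110001"  (len 7)

011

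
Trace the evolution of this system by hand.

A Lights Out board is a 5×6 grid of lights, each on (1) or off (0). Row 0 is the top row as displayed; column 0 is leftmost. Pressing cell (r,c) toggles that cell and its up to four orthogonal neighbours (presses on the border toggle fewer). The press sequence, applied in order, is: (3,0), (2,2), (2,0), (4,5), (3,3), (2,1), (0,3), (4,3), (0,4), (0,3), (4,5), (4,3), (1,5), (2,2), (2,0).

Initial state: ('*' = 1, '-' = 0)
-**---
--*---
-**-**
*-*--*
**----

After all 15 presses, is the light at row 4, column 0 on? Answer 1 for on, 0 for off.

t=0: -**---
--*---
-**-**
*-*--*
**----
t=1: -**---
--*---
***-**
-**--*
-*----
t=2: -**---
------
*--***
-*---*
-*----
t=3: -**---
*-----
-*-***
**---*
-*----
t=4: -**---
*-----
-*-***
**----
-*--**
t=5: -**---
*-----
-*--**
*****-
-*-***
t=6: -**---
**----
*-*-**
*-***-
-*-***
t=7: -*-**-
**-*--
*-*-**
*-***-
-*-***
t=8: -*-**-
**-*--
*-*-**
*-*-*-
-**--*
t=9: -*---*
**-**-
*-*-**
*-*-*-
-**--*
t=10: -*****
**--*-
*-*-**
*-*-*-
-**--*
t=11: -*****
**--*-
*-*-**
*-*-**
-**-*-
t=12: -*****
**--*-
*-*-**
*-****
-*-*--
t=13: -****-
**---*
*-*-*-
*-****
-*-*--
t=14: -****-
***--*
**-**-
*--***
-*-*--
t=15: -****-
-**--*
---**-
---***
-*-*--

0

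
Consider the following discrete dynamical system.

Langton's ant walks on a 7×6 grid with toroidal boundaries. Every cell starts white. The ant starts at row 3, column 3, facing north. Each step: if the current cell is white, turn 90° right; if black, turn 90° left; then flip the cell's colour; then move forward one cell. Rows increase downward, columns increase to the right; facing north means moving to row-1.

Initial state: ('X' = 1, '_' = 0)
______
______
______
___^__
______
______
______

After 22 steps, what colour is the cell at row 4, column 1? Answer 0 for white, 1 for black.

0

gen 0: ______
______
______
___^__
______
______
______
gen 1: ______
______
______
___X>_
______
______
______
gen 2: ______
______
______
___XX_
____v_
______
______
gen 3: ______
______
______
___XX_
___<X_
______
______
gen 4: ______
______
______
___^X_
___XX_
______
______
gen 5: ______
______
______
__<_X_
___XX_
______
______
gen 6: ______
______
__^___
__X_X_
___XX_
______
______
gen 7: ______
______
__X>__
__X_X_
___XX_
______
______
gen 8: ______
______
__XX__
__XvX_
___XX_
______
______
gen 9: ______
______
__XX__
__<XX_
___XX_
______
______
gen 10: ______
______
__XX__
___XX_
__vXX_
______
______
gen 11: ______
______
__XX__
___XX_
_<XXX_
______
______
gen 12: ______
______
__XX__
_^_XX_
_XXXX_
______
______
gen 13: ______
______
__XX__
_X>XX_
_XXXX_
______
______
gen 14: ______
______
__XX__
_XXXX_
_XvXX_
______
______
gen 15: ______
______
__XX__
_XXXX_
_X_>X_
______
______
gen 16: ______
______
__XX__
_XX^X_
_X__X_
______
______
gen 17: ______
______
__XX__
_X<_X_
_X__X_
______
______
gen 18: ______
______
__XX__
_X__X_
_Xv_X_
______
______
gen 19: ______
______
__XX__
_X__X_
_<X_X_
______
______
gen 20: ______
______
__XX__
_X__X_
__X_X_
_v____
______
gen 21: ______
______
__XX__
_X__X_
__X_X_
<X____
______
gen 22: ______
______
__XX__
_X__X_
^_X_X_
XX____
______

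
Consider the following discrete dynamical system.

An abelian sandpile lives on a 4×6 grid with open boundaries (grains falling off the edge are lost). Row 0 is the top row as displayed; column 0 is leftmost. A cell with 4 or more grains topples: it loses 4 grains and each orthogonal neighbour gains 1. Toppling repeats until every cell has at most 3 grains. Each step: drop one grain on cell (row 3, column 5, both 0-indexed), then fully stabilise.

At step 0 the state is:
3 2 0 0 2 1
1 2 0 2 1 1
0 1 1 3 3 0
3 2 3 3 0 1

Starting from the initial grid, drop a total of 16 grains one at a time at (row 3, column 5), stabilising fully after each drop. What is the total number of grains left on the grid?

step 0: 3 2 0 0 2 1
1 2 0 2 1 1
0 1 1 3 3 0
3 2 3 3 0 1
step 1: 3 2 0 0 2 1
1 2 0 2 1 1
0 1 1 3 3 0
3 2 3 3 0 2
step 2: 3 2 0 0 2 1
1 2 0 2 1 1
0 1 1 3 3 0
3 2 3 3 0 3
step 3: 3 2 0 0 2 1
1 2 0 2 1 1
0 1 1 3 3 1
3 2 3 3 1 0
step 4: 3 2 0 0 2 1
1 2 0 2 1 1
0 1 1 3 3 1
3 2 3 3 1 1
step 5: 3 2 0 0 2 1
1 2 0 2 1 1
0 1 1 3 3 1
3 2 3 3 1 2
step 6: 3 2 0 0 2 1
1 2 0 2 1 1
0 1 1 3 3 1
3 2 3 3 1 3
step 7: 3 2 0 0 2 1
1 2 0 2 1 1
0 1 1 3 3 2
3 2 3 3 2 0
step 8: 3 2 0 0 2 1
1 2 0 2 1 1
0 1 1 3 3 2
3 2 3 3 2 1
step 9: 3 2 0 0 2 1
1 2 0 2 1 1
0 1 1 3 3 2
3 2 3 3 2 2
step 10: 3 2 0 0 2 1
1 2 0 2 1 1
0 1 1 3 3 2
3 2 3 3 2 3
step 11: 3 2 0 0 2 1
1 2 0 2 1 1
0 1 1 3 3 3
3 2 3 3 3 0
step 12: 3 2 0 0 2 1
1 2 0 2 1 1
0 1 1 3 3 3
3 2 3 3 3 1
step 13: 3 2 0 0 2 1
1 2 0 2 1 1
0 1 1 3 3 3
3 2 3 3 3 2
step 14: 3 2 0 0 2 1
1 2 0 2 1 1
0 1 1 3 3 3
3 2 3 3 3 3
step 15: 3 2 0 0 2 1
1 2 0 3 2 2
0 1 3 1 2 1
3 3 0 2 2 2
step 16: 3 2 0 0 2 1
1 2 0 3 2 2
0 1 3 1 2 1
3 3 0 2 2 3

39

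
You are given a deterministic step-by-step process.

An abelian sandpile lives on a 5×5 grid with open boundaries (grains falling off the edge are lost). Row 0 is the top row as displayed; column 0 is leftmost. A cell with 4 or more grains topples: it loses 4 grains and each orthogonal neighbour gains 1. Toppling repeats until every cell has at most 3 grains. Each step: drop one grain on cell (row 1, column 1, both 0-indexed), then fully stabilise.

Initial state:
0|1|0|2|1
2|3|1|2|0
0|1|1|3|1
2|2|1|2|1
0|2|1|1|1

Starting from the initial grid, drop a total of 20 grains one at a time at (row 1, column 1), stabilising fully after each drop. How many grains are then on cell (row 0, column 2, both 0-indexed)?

[0] 0|1|0|2|1
2|3|1|2|0
0|1|1|3|1
2|2|1|2|1
0|2|1|1|1
[1] 0|2|0|2|1
3|0|2|2|0
0|2|1|3|1
2|2|1|2|1
0|2|1|1|1
[2] 0|2|0|2|1
3|1|2|2|0
0|2|1|3|1
2|2|1|2|1
0|2|1|1|1
[3] 0|2|0|2|1
3|2|2|2|0
0|2|1|3|1
2|2|1|2|1
0|2|1|1|1
[4] 0|2|0|2|1
3|3|2|2|0
0|2|1|3|1
2|2|1|2|1
0|2|1|1|1
[5] 1|3|0|2|1
0|1|3|2|0
1|3|1|3|1
2|2|1|2|1
0|2|1|1|1
[6] 1|3|0|2|1
0|2|3|2|0
1|3|1|3|1
2|2|1|2|1
0|2|1|1|1
[7] 1|3|0|2|1
0|3|3|2|0
1|3|1|3|1
2|2|1|2|1
0|2|1|1|1
[8] 2|0|2|2|1
1|3|0|3|0
2|0|3|3|1
2|3|1|2|1
0|2|1|1|1
[9] 2|1|2|2|1
2|0|1|3|0
2|1|3|3|1
2|3|1|2|1
0|2|1|1|1
[10] 2|1|2|2|1
2|1|1|3|0
2|1|3|3|1
2|3|1|2|1
0|2|1|1|1
[11] 2|1|2|2|1
2|2|1|3|0
2|1|3|3|1
2|3|1|2|1
0|2|1|1|1
[12] 2|1|2|2|1
2|3|1|3|0
2|1|3|3|1
2|3|1|2|1
0|2|1|1|1
[13] 2|2|2|2|1
3|0|2|3|0
2|2|3|3|1
2|3|1|2|1
0|2|1|1|1
[14] 2|2|2|2|1
3|1|2|3|0
2|2|3|3|1
2|3|1|2|1
0|2|1|1|1
[15] 2|2|2|2|1
3|2|2|3|0
2|2|3|3|1
2|3|1|2|1
0|2|1|1|1
[16] 2|2|2|2|1
3|3|2|3|0
2|2|3|3|1
2|3|1|2|1
0|2|1|1|1
[17] 3|3|2|2|1
0|1|3|3|0
3|3|3|3|1
2|3|1|2|1
0|2|1|1|1
[18] 3|3|2|2|1
0|2|3|3|0
3|3|3|3|1
2|3|1|2|1
0|2|1|1|1
[19] 3|3|2|2|1
0|3|3|3|0
3|3|3|3|1
2|3|1|2|1
0|2|1|1|1
[20] 0|2|1|0|2
3|3|3|2|1
1|3|2|1|2
0|1|3|3|1
1|3|1|1|1

1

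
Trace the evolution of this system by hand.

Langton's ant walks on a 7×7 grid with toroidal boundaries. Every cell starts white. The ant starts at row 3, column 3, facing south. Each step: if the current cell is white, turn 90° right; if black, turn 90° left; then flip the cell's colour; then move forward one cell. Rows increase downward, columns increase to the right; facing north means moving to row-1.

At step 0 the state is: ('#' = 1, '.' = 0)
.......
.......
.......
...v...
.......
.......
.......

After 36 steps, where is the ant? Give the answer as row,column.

6,3

[0] .......
.......
.......
...v...
.......
.......
.......
[1] .......
.......
.......
..<#...
.......
.......
.......
[2] .......
.......
..^....
..##...
.......
.......
.......
[3] .......
.......
..#>...
..##...
.......
.......
.......
[4] .......
.......
..##...
..#v...
.......
.......
.......
[5] .......
.......
..##...
..#.>..
.......
.......
.......
[6] .......
.......
..##...
..#.#..
....v..
.......
.......
[7] .......
.......
..##...
..#.#..
...<#..
.......
.......
[8] .......
.......
..##...
..#^#..
...##..
.......
.......
[9] .......
.......
..##...
..##>..
...##..
.......
.......
[10] .......
.......
..##^..
..##...
...##..
.......
.......
[11] .......
.......
..###>.
..##...
...##..
.......
.......
[12] .......
.......
..####.
..##.v.
...##..
.......
.......
[13] .......
.......
..####.
..##<#.
...##..
.......
.......
[14] .......
.......
..##^#.
..####.
...##..
.......
.......
[15] .......
.......
..#<.#.
..####.
...##..
.......
.......
[16] .......
.......
..#..#.
..#v##.
...##..
.......
.......
[17] .......
.......
..#..#.
..#.>#.
...##..
.......
.......
[18] .......
.......
..#.^#.
..#..#.
...##..
.......
.......
[19] .......
.......
..#.#>.
..#..#.
...##..
.......
.......
[20] .......
.....^.
..#.#..
..#..#.
...##..
.......
.......
[21] .......
.....#>
..#.#..
..#..#.
...##..
.......
.......
[22] .......
.....##
..#.#.v
..#..#.
...##..
.......
.......
[23] .......
.....##
..#.#<#
..#..#.
...##..
.......
.......
[24] .......
.....^#
..#.###
..#..#.
...##..
.......
.......
[25] .......
....<.#
..#.###
..#..#.
...##..
.......
.......
[26] ....^..
....#.#
..#.###
..#..#.
...##..
.......
.......
[27] ....#>.
....#.#
..#.###
..#..#.
...##..
.......
.......
[28] ....##.
....#v#
..#.###
..#..#.
...##..
.......
.......
[29] ....##.
....<##
..#.###
..#..#.
...##..
.......
.......
[30] ....##.
.....##
..#.v##
..#..#.
...##..
.......
.......
[31] ....##.
.....##
..#..>#
..#..#.
...##..
.......
.......
[32] ....##.
.....^#
..#...#
..#..#.
...##..
.......
.......
[33] ....##.
....<.#
..#...#
..#..#.
...##..
.......
.......
[34] ....^#.
....#.#
..#...#
..#..#.
...##..
.......
.......
[35] ...<.#.
....#.#
..#...#
..#..#.
...##..
.......
.......
[36] ...#.#.
....#.#
..#...#
..#..#.
...##..
.......
...^...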